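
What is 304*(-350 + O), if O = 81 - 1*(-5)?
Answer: -80256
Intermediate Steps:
O = 86 (O = 81 + 5 = 86)
304*(-350 + O) = 304*(-350 + 86) = 304*(-264) = -80256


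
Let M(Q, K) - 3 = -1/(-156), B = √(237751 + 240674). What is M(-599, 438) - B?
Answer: 469/156 - 5*√19137 ≈ -688.68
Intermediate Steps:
B = 5*√19137 (B = √478425 = 5*√19137 ≈ 691.68)
M(Q, K) = 469/156 (M(Q, K) = 3 - 1/(-156) = 3 - 1*(-1/156) = 3 + 1/156 = 469/156)
M(-599, 438) - B = 469/156 - 5*√19137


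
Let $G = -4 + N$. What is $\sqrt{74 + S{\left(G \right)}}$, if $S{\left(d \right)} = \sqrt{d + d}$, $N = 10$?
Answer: $\sqrt{74 + 2 \sqrt{3}} \approx 8.8014$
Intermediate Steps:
$G = 6$ ($G = -4 + 10 = 6$)
$S{\left(d \right)} = \sqrt{2} \sqrt{d}$ ($S{\left(d \right)} = \sqrt{2 d} = \sqrt{2} \sqrt{d}$)
$\sqrt{74 + S{\left(G \right)}} = \sqrt{74 + \sqrt{2} \sqrt{6}} = \sqrt{74 + 2 \sqrt{3}}$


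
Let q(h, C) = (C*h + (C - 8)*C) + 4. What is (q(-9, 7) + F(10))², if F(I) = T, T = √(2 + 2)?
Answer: 4096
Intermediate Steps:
T = 2 (T = √4 = 2)
q(h, C) = 4 + C*h + C*(-8 + C) (q(h, C) = (C*h + (-8 + C)*C) + 4 = (C*h + C*(-8 + C)) + 4 = 4 + C*h + C*(-8 + C))
F(I) = 2
(q(-9, 7) + F(10))² = ((4 + 7² - 8*7 + 7*(-9)) + 2)² = ((4 + 49 - 56 - 63) + 2)² = (-66 + 2)² = (-64)² = 4096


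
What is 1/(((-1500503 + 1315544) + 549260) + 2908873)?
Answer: 1/3273174 ≈ 3.0551e-7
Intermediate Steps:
1/(((-1500503 + 1315544) + 549260) + 2908873) = 1/((-184959 + 549260) + 2908873) = 1/(364301 + 2908873) = 1/3273174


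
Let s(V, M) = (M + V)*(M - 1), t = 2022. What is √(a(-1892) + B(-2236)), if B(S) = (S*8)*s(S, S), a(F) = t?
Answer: I*√178949117210 ≈ 4.2302e+5*I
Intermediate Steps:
a(F) = 2022
s(V, M) = (-1 + M)*(M + V) (s(V, M) = (M + V)*(-1 + M) = (-1 + M)*(M + V))
B(S) = 8*S*(-2*S + 2*S²) (B(S) = (S*8)*(S² - S - S + S*S) = (8*S)*(S² - S - S + S²) = (8*S)*(-2*S + 2*S²) = 8*S*(-2*S + 2*S²))
√(a(-1892) + B(-2236)) = √(2022 + 16*(-2236)²*(-1 - 2236)) = √(2022 + 16*4999696*(-2237)) = √(2022 - 178949119232) = √(-178949117210) = I*√178949117210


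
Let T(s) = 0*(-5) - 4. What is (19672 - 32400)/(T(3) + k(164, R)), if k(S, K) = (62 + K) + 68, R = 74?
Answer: -1591/25 ≈ -63.640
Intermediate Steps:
T(s) = -4 (T(s) = 0 - 4 = -4)
k(S, K) = 130 + K
(19672 - 32400)/(T(3) + k(164, R)) = (19672 - 32400)/(-4 + (130 + 74)) = -12728/(-4 + 204) = -12728/200 = -12728*1/200 = -1591/25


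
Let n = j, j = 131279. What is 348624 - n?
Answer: 217345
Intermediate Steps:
n = 131279
348624 - n = 348624 - 1*131279 = 348624 - 131279 = 217345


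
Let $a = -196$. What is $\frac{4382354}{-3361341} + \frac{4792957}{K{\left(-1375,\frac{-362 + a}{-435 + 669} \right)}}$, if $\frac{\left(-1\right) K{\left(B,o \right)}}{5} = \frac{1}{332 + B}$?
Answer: $\frac{16803525657064721}{16806705} \approx 9.9981 \cdot 10^{8}$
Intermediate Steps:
$K{\left(B,o \right)} = - \frac{5}{332 + B}$
$\frac{4382354}{-3361341} + \frac{4792957}{K{\left(-1375,\frac{-362 + a}{-435 + 669} \right)}} = \frac{4382354}{-3361341} + \frac{4792957}{\left(-5\right) \frac{1}{332 - 1375}} = 4382354 \left(- \frac{1}{3361341}\right) + \frac{4792957}{\left(-5\right) \frac{1}{-1043}} = - \frac{4382354}{3361341} + \frac{4792957}{\left(-5\right) \left(- \frac{1}{1043}\right)} = - \frac{4382354}{3361341} + \frac{4792957}{\frac{5}{1043}} = - \frac{4382354}{3361341} + 4792957 \cdot \frac{1043}{5} = - \frac{4382354}{3361341} + \frac{4999054151}{5} = \frac{16803525657064721}{16806705}$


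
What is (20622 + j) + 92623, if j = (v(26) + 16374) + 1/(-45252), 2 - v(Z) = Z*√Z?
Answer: 5865609491/45252 - 26*√26 ≈ 1.2949e+5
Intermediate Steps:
v(Z) = 2 - Z^(3/2) (v(Z) = 2 - Z*√Z = 2 - Z^(3/2))
j = 741046751/45252 - 26*√26 (j = ((2 - 26^(3/2)) + 16374) + 1/(-45252) = ((2 - 26*√26) + 16374) - 1/45252 = (16376 - 26*√26) - 1/45252 = 741046751/45252 - 26*√26 ≈ 16243.)
(20622 + j) + 92623 = (20622 + (741046751/45252 - 26*√26)) + 92623 = (1674233495/45252 - 26*√26) + 92623 = 5865609491/45252 - 26*√26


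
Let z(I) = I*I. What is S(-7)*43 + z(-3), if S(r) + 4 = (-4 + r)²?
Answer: 5040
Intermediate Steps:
z(I) = I²
S(r) = -4 + (-4 + r)²
S(-7)*43 + z(-3) = (-4 + (-4 - 7)²)*43 + (-3)² = (-4 + (-11)²)*43 + 9 = (-4 + 121)*43 + 9 = 117*43 + 9 = 5031 + 9 = 5040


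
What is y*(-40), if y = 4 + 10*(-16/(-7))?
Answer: -7520/7 ≈ -1074.3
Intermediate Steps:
y = 188/7 (y = 4 + 10*(-16*(-⅐)) = 4 + 10*(16/7) = 4 + 160/7 = 188/7 ≈ 26.857)
y*(-40) = (188/7)*(-40) = -7520/7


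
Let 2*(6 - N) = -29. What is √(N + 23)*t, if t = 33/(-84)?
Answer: -11*√174/56 ≈ -2.5911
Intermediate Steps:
N = 41/2 (N = 6 - ½*(-29) = 6 + 29/2 = 41/2 ≈ 20.500)
t = -11/28 (t = 33*(-1/84) = -11/28 ≈ -0.39286)
√(N + 23)*t = √(41/2 + 23)*(-11/28) = √(87/2)*(-11/28) = (√174/2)*(-11/28) = -11*√174/56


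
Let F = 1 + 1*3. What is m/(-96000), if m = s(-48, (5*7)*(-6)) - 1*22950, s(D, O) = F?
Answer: 11473/48000 ≈ 0.23902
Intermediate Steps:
F = 4 (F = 1 + 3 = 4)
s(D, O) = 4
m = -22946 (m = 4 - 1*22950 = 4 - 22950 = -22946)
m/(-96000) = -22946/(-96000) = -22946*(-1/96000) = 11473/48000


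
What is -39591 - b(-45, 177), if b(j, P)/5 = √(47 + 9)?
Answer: -39591 - 10*√14 ≈ -39628.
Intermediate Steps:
b(j, P) = 10*√14 (b(j, P) = 5*√(47 + 9) = 5*√56 = 5*(2*√14) = 10*√14)
-39591 - b(-45, 177) = -39591 - 10*√14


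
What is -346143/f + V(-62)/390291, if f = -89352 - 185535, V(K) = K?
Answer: 15008828291/11920658013 ≈ 1.2591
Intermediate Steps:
f = -274887
-346143/f + V(-62)/390291 = -346143/(-274887) - 62/390291 = -346143*(-1/274887) - 62*1/390291 = 115381/91629 - 62/390291 = 15008828291/11920658013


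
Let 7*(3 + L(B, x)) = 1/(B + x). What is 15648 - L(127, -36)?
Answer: 9969686/637 ≈ 15651.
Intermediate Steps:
L(B, x) = -3 + 1/(7*(B + x))
15648 - L(127, -36) = 15648 - (1/7 - 3*127 - 3*(-36))/(127 - 36) = 15648 - (1/7 - 381 + 108)/91 = 15648 - (-1910)/(91*7) = 15648 - 1*(-1910/637) = 15648 + 1910/637 = 9969686/637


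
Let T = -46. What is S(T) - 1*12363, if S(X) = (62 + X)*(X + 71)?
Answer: -11963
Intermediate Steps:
S(X) = (62 + X)*(71 + X)
S(T) - 1*12363 = (4402 + (-46)² + 133*(-46)) - 1*12363 = (4402 + 2116 - 6118) - 12363 = 400 - 12363 = -11963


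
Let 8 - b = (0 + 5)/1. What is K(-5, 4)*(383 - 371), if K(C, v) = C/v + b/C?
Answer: -111/5 ≈ -22.200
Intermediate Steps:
b = 3 (b = 8 - (0 + 5)/1 = 8 - 5 = 3)
K(C, v) = 3/C + C/v (K(C, v) = C/v + 3/C = 3/C + C/v)
K(-5, 4)*(383 - 371) = (3/(-5) - 5/4)*(383 - 371) = (3*(-⅕) - 5*¼)*12 = (-⅗ - 5/4)*12 = -37/20*12 = -111/5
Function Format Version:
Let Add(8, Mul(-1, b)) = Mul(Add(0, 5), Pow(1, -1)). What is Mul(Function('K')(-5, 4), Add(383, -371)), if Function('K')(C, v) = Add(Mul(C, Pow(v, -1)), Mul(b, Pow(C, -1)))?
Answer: Rational(-111, 5) ≈ -22.200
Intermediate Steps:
b = 3 (b = Add(8, Mul(-1, Mul(Add(0, 5), Pow(1, -1)))) = Add(8, Mul(-1, Mul(5, 1))) = Add(8, Mul(-1, 5)) = Add(8, -5) = 3)
Function('K')(C, v) = Add(Mul(3, Pow(C, -1)), Mul(C, Pow(v, -1))) (Function('K')(C, v) = Add(Mul(C, Pow(v, -1)), Mul(3, Pow(C, -1))) = Add(Mul(3, Pow(C, -1)), Mul(C, Pow(v, -1))))
Mul(Function('K')(-5, 4), Add(383, -371)) = Mul(Add(Mul(3, Pow(-5, -1)), Mul(-5, Pow(4, -1))), Add(383, -371)) = Mul(Add(Mul(3, Rational(-1, 5)), Mul(-5, Rational(1, 4))), 12) = Mul(Add(Rational(-3, 5), Rational(-5, 4)), 12) = Mul(Rational(-37, 20), 12) = Rational(-111, 5)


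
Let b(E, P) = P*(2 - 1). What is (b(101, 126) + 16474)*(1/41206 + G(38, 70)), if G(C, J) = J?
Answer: 23940694300/20603 ≈ 1.1620e+6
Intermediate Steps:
b(E, P) = P (b(E, P) = P*1 = P)
(b(101, 126) + 16474)*(1/41206 + G(38, 70)) = (126 + 16474)*(1/41206 + 70) = 16600*(1/41206 + 70) = 16600*(2884421/41206) = 23940694300/20603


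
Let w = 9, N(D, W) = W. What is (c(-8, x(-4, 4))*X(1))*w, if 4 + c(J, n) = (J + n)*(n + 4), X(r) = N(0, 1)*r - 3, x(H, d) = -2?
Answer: 432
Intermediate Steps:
X(r) = -3 + r (X(r) = 1*r - 3 = r - 3 = -3 + r)
c(J, n) = -4 + (4 + n)*(J + n) (c(J, n) = -4 + (J + n)*(n + 4) = -4 + (J + n)*(4 + n) = -4 + (4 + n)*(J + n))
(c(-8, x(-4, 4))*X(1))*w = ((-4 + (-2)**2 + 4*(-8) + 4*(-2) - 8*(-2))*(-3 + 1))*9 = ((-4 + 4 - 32 - 8 + 16)*(-2))*9 = -24*(-2)*9 = 48*9 = 432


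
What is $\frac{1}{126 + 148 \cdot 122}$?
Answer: $\frac{1}{18182} \approx 5.4999 \cdot 10^{-5}$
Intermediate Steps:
$\frac{1}{126 + 148 \cdot 122} = \frac{1}{126 + 18056} = \frac{1}{18182}$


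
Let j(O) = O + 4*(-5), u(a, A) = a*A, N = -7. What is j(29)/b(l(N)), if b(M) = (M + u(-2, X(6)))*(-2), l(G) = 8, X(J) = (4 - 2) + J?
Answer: 9/16 ≈ 0.56250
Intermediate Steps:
X(J) = 2 + J
u(a, A) = A*a
j(O) = -20 + O (j(O) = O - 20 = -20 + O)
b(M) = 32 - 2*M (b(M) = (M + (2 + 6)*(-2))*(-2) = (M + 8*(-2))*(-2) = (M - 16)*(-2) = (-16 + M)*(-2) = 32 - 2*M)
j(29)/b(l(N)) = (-20 + 29)/(32 - 2*8) = 9/(32 - 16) = 9/16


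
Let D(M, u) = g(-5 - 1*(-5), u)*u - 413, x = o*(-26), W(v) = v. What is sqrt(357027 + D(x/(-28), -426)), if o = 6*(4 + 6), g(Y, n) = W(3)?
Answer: 2*sqrt(88834) ≈ 596.10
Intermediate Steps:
g(Y, n) = 3
o = 60 (o = 6*10 = 60)
x = -1560 (x = 60*(-26) = -1560)
D(M, u) = -413 + 3*u (D(M, u) = 3*u - 413 = -413 + 3*u)
sqrt(357027 + D(x/(-28), -426)) = sqrt(357027 + (-413 + 3*(-426))) = sqrt(357027 + (-413 - 1278)) = sqrt(357027 - 1691) = sqrt(355336) = 2*sqrt(88834)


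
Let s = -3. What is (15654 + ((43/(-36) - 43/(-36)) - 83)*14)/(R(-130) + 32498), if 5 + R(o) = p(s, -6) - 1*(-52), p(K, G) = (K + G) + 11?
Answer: 14492/32547 ≈ 0.44526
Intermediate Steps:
p(K, G) = 11 + G + K (p(K, G) = (G + K) + 11 = 11 + G + K)
R(o) = 49 (R(o) = -5 + ((11 - 6 - 3) - 1*(-52)) = -5 + (2 + 52) = -5 + 54 = 49)
(15654 + ((43/(-36) - 43/(-36)) - 83)*14)/(R(-130) + 32498) = (15654 + ((43/(-36) - 43/(-36)) - 83)*14)/(49 + 32498) = (15654 + ((43*(-1/36) - 43*(-1/36)) - 83)*14)/32547 = (15654 + ((-43/36 + 43/36) - 83)*14)*(1/32547) = (15654 + (0 - 83)*14)*(1/32547) = (15654 - 83*14)*(1/32547) = (15654 - 1162)*(1/32547) = 14492*(1/32547) = 14492/32547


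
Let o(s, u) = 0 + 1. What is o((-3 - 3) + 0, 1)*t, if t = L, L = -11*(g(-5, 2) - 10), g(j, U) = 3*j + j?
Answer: 330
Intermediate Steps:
g(j, U) = 4*j
o(s, u) = 1
L = 330 (L = -11*(4*(-5) - 10) = -11*(-20 - 10) = -11*(-30) = 330)
t = 330
o((-3 - 3) + 0, 1)*t = 1*330 = 330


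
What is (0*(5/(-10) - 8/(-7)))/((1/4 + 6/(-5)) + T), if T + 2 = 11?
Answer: 0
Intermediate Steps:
T = 9 (T = -2 + 11 = 9)
(0*(5/(-10) - 8/(-7)))/((1/4 + 6/(-5)) + T) = (0*(5/(-10) - 8/(-7)))/((1/4 + 6/(-5)) + 9) = (0*(5*(-⅒) - 8*(-⅐)))/((1*(¼) + 6*(-⅕)) + 9) = (0*(-½ + 8/7))/((¼ - 6/5) + 9) = (0*(9/14))/(-19/20 + 9) = 0/(161/20) = 0*(20/161) = 0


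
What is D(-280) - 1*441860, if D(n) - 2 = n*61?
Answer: -458938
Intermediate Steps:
D(n) = 2 + 61*n (D(n) = 2 + n*61 = 2 + 61*n)
D(-280) - 1*441860 = (2 + 61*(-280)) - 1*441860 = (2 - 17080) - 441860 = -17078 - 441860 = -458938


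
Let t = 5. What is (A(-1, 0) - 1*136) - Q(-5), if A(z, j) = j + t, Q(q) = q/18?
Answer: -2353/18 ≈ -130.72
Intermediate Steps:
Q(q) = q/18 (Q(q) = q*(1/18) = q/18)
A(z, j) = 5 + j (A(z, j) = j + 5 = 5 + j)
(A(-1, 0) - 1*136) - Q(-5) = ((5 + 0) - 1*136) - (-5)/18 = (5 - 136) - 1*(-5/18) = -131 + 5/18 = -2353/18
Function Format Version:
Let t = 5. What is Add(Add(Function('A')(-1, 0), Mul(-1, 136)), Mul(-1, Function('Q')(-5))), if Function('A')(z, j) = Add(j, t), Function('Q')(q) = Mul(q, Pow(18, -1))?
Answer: Rational(-2353, 18) ≈ -130.72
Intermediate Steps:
Function('Q')(q) = Mul(Rational(1, 18), q) (Function('Q')(q) = Mul(q, Rational(1, 18)) = Mul(Rational(1, 18), q))
Function('A')(z, j) = Add(5, j) (Function('A')(z, j) = Add(j, 5) = Add(5, j))
Add(Add(Function('A')(-1, 0), Mul(-1, 136)), Mul(-1, Function('Q')(-5))) = Add(Add(Add(5, 0), Mul(-1, 136)), Mul(-1, Mul(Rational(1, 18), -5))) = Add(Add(5, -136), Mul(-1, Rational(-5, 18))) = Add(-131, Rational(5, 18)) = Rational(-2353, 18)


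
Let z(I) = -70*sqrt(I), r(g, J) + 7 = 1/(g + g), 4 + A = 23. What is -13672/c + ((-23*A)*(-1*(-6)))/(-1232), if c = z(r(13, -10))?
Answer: 1311/616 - 6836*I*sqrt(4706)/6335 ≈ 2.1282 - 74.026*I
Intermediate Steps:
A = 19 (A = -4 + 23 = 19)
r(g, J) = -7 + 1/(2*g) (r(g, J) = -7 + 1/(g + g) = -7 + 1/(2*g))
c = -35*I*sqrt(4706)/13 (c = -70*sqrt(-7 + (1/2)/13) = -70*sqrt(-7 + (1/2)*(1/13)) = -70*sqrt(-7 + 1/26) = -35*I*sqrt(4706)/13 ≈ -184.69*I)
-13672/c + ((-23*A)*(-1*(-6)))/(-1232) = -13672*I*sqrt(4706)/12670 + ((-23*19)*(-1*(-6)))/(-1232) = -6836*I*sqrt(4706)/6335 - 437*6*(-1/1232) = -6836*I*sqrt(4706)/6335 - 2622*(-1/1232) = -6836*I*sqrt(4706)/6335 + 1311/616 = 1311/616 - 6836*I*sqrt(4706)/6335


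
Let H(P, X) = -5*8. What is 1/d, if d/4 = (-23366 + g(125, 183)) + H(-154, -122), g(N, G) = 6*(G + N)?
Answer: -1/86232 ≈ -1.1597e-5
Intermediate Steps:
H(P, X) = -40
g(N, G) = 6*G + 6*N
d = -86232 (d = 4*((-23366 + (6*183 + 6*125)) - 40) = 4*((-23366 + (1098 + 750)) - 40) = 4*((-23366 + 1848) - 40) = 4*(-21518 - 40) = 4*(-21558) = -86232)
1/d = 1/(-86232) = -1/86232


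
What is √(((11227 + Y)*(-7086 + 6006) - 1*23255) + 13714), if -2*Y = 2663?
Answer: I*√10696681 ≈ 3270.6*I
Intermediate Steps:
Y = -2663/2 (Y = -½*2663 = -2663/2 ≈ -1331.5)
√(((11227 + Y)*(-7086 + 6006) - 1*23255) + 13714) = √(((11227 - 2663/2)*(-7086 + 6006) - 1*23255) + 13714) = √(((19791/2)*(-1080) - 23255) + 13714) = √((-10687140 - 23255) + 13714) = √(-10710395 + 13714) = √(-10696681) = I*√10696681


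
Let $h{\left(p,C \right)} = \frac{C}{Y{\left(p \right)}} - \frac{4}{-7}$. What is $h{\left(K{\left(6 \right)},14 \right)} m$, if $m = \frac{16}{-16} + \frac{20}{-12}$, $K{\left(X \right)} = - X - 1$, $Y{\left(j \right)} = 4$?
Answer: $- \frac{76}{7} \approx -10.857$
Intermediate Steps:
$K{\left(X \right)} = -1 - X$
$h{\left(p,C \right)} = \frac{4}{7} + \frac{C}{4}$ ($h{\left(p,C \right)} = \frac{C}{4} - \frac{4}{-7} = C \frac{1}{4} - - \frac{4}{7} = \frac{C}{4} + \frac{4}{7} = \frac{4}{7} + \frac{C}{4}$)
$m = - \frac{8}{3}$ ($m = 16 \left(- \frac{1}{16}\right) + 20 \left(- \frac{1}{12}\right) = -1 - \frac{5}{3} = - \frac{8}{3} \approx -2.6667$)
$h{\left(K{\left(6 \right)},14 \right)} m = \left(\frac{4}{7} + \frac{1}{4} \cdot 14\right) \left(- \frac{8}{3}\right) = \left(\frac{4}{7} + \frac{7}{2}\right) \left(- \frac{8}{3}\right) = \frac{57}{14} \left(- \frac{8}{3}\right) = - \frac{76}{7}$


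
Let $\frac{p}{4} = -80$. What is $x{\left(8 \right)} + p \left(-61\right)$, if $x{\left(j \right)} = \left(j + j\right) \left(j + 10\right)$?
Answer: $19808$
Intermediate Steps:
$p = -320$ ($p = 4 \left(-80\right) = -320$)
$x{\left(j \right)} = 2 j \left(10 + j\right)$
$x{\left(8 \right)} + p \left(-61\right) = 2 \cdot 8 \left(10 + 8\right) - -19520 = 2 \cdot 8 \cdot 18 + 19520 = 288 + 19520 = 19808$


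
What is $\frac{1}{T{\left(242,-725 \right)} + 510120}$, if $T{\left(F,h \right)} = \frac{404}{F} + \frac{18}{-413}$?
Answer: $\frac{49973}{25492308008} \approx 1.9603 \cdot 10^{-6}$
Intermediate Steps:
$T{\left(F,h \right)} = - \frac{18}{413} + \frac{404}{F}$ ($T{\left(F,h \right)} = \frac{404}{F} + 18 \left(- \frac{1}{413}\right) = \frac{404}{F} - \frac{18}{413} = - \frac{18}{413} + \frac{404}{F}$)
$\frac{1}{T{\left(242,-725 \right)} + 510120} = \frac{1}{\left(- \frac{18}{413} + \frac{404}{242}\right) + 510120} = \frac{1}{\left(- \frac{18}{413} + 404 \cdot \frac{1}{242}\right) + 510120} = \frac{1}{\left(- \frac{18}{413} + \frac{202}{121}\right) + 510120} = \frac{1}{\frac{81248}{49973} + 510120} = \frac{1}{\frac{25492308008}{49973}} = \frac{49973}{25492308008}$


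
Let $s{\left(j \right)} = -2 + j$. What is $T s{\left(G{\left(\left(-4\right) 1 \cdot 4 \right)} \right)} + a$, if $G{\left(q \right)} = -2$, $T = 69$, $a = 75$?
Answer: $-201$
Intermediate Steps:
$T s{\left(G{\left(\left(-4\right) 1 \cdot 4 \right)} \right)} + a = 69 \left(-2 - 2\right) + 75 = 69 \left(-4\right) + 75 = -276 + 75 = -201$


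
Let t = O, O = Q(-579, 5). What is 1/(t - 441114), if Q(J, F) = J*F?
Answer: -1/444009 ≈ -2.2522e-6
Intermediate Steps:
Q(J, F) = F*J
O = -2895 (O = 5*(-579) = -2895)
t = -2895
1/(t - 441114) = 1/(-2895 - 441114) = 1/(-444009) = -1/444009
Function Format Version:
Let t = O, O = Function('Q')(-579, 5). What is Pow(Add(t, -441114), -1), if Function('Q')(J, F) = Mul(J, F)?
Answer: Rational(-1, 444009) ≈ -2.2522e-6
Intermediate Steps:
Function('Q')(J, F) = Mul(F, J)
O = -2895 (O = Mul(5, -579) = -2895)
t = -2895
Pow(Add(t, -441114), -1) = Pow(Add(-2895, -441114), -1) = Pow(-444009, -1) = Rational(-1, 444009)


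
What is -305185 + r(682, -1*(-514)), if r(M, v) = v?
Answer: -304671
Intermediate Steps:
-305185 + r(682, -1*(-514)) = -305185 - 1*(-514) = -305185 + 514 = -304671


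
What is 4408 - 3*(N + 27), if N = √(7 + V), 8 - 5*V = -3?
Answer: 4327 - 3*√230/5 ≈ 4317.9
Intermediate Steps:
V = 11/5 (V = 8/5 - ⅕*(-3) = 8/5 + ⅗ = 11/5 ≈ 2.2000)
N = √230/5 (N = √(7 + 11/5) = √(46/5) = √230/5 ≈ 3.0331)
4408 - 3*(N + 27) = 4408 - 3*(√230/5 + 27) = 4408 - 3*(27 + √230/5) = 4408 + (-81 - 3*√230/5) = 4327 - 3*√230/5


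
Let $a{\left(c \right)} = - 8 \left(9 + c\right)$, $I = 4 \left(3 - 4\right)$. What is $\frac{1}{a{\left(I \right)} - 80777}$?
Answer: $- \frac{1}{80817} \approx -1.2374 \cdot 10^{-5}$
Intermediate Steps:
$I = -4$ ($I = 4 \left(-1\right) = -4$)
$a{\left(c \right)} = -72 - 8 c$
$\frac{1}{a{\left(I \right)} - 80777} = \frac{1}{\left(-72 - -32\right) - 80777} = \frac{1}{\left(-72 + 32\right) - 80777} = \frac{1}{-40 - 80777} = \frac{1}{-80817} = - \frac{1}{80817}$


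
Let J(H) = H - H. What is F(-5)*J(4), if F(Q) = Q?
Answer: 0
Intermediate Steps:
J(H) = 0
F(-5)*J(4) = -5*0 = 0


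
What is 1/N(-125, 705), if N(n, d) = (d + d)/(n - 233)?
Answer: -179/705 ≈ -0.25390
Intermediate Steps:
N(n, d) = 2*d/(-233 + n) (N(n, d) = (2*d)/(-233 + n) = 2*d/(-233 + n))
1/N(-125, 705) = 1/(2*705/(-233 - 125)) = 1/(2*705/(-358)) = 1/(2*705*(-1/358)) = 1/(-705/179) = -179/705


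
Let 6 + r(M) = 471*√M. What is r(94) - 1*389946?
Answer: -389952 + 471*√94 ≈ -3.8539e+5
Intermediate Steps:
r(M) = -6 + 471*√M
r(94) - 1*389946 = (-6 + 471*√94) - 1*389946 = (-6 + 471*√94) - 389946 = -389952 + 471*√94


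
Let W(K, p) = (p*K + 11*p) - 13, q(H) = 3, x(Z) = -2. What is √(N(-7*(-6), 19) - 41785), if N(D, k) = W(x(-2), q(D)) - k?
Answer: I*√41790 ≈ 204.43*I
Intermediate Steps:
W(K, p) = -13 + 11*p + K*p (W(K, p) = (K*p + 11*p) - 13 = (11*p + K*p) - 13 = -13 + 11*p + K*p)
N(D, k) = 14 - k (N(D, k) = (-13 + 11*3 - 2*3) - k = (-13 + 33 - 6) - k = 14 - k)
√(N(-7*(-6), 19) - 41785) = √((14 - 1*19) - 41785) = √((14 - 19) - 41785) = √(-5 - 41785) = √(-41790) = I*√41790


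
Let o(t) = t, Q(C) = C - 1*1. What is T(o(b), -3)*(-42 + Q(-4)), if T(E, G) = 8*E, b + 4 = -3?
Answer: 2632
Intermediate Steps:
Q(C) = -1 + C (Q(C) = C - 1 = -1 + C)
b = -7 (b = -4 - 3 = -7)
T(o(b), -3)*(-42 + Q(-4)) = (8*(-7))*(-42 + (-1 - 4)) = -56*(-42 - 5) = -56*(-47) = 2632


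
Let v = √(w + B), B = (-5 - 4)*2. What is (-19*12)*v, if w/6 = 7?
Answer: -456*√6 ≈ -1117.0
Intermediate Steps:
B = -18 (B = -9*2 = -18)
w = 42 (w = 6*7 = 42)
v = 2*√6 (v = √(42 - 18) = √24 = 2*√6 ≈ 4.8990)
(-19*12)*v = (-19*12)*(2*√6) = -456*√6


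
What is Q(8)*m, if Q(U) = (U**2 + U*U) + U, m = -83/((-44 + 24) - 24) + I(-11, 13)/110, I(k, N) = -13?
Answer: 13226/55 ≈ 240.47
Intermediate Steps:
m = 389/220 (m = -83/((-44 + 24) - 24) - 13/110 = -83/(-20 - 24) - 13*1/110 = -83/(-44) - 13/110 = -83*(-1/44) - 13/110 = 83/44 - 13/110 = 389/220 ≈ 1.7682)
Q(U) = U + 2*U**2 (Q(U) = (U**2 + U**2) + U = 2*U**2 + U = U + 2*U**2)
Q(8)*m = (8*(1 + 2*8))*(389/220) = (8*(1 + 16))*(389/220) = (8*17)*(389/220) = 136*(389/220) = 13226/55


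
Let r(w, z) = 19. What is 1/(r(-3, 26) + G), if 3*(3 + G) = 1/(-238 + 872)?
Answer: 1902/30433 ≈ 0.062498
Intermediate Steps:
G = -5705/1902 (G = -3 + 1/(3*(-238 + 872)) = -3 + (1/3)/634 = -3 + (1/3)*(1/634) = -3 + 1/1902 = -5705/1902 ≈ -2.9995)
1/(r(-3, 26) + G) = 1/(19 - 5705/1902) = 1/(30433/1902) = 1902/30433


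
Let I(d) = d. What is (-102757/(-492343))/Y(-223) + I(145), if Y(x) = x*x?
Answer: 3550140234572/24483725047 ≈ 145.00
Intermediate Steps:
Y(x) = x**2
(-102757/(-492343))/Y(-223) + I(145) = (-102757/(-492343))/((-223)**2) + 145 = -102757*(-1/492343)/49729 + 145 = (102757/492343)*(1/49729) + 145 = 102757/24483725047 + 145 = 3550140234572/24483725047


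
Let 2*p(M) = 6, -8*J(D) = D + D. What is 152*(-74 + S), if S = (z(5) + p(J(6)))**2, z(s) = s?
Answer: -1520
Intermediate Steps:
J(D) = -D/4 (J(D) = -(D + D)/8 = -D/4)
p(M) = 3 (p(M) = (1/2)*6 = 3)
S = 64 (S = (5 + 3)**2 = 8**2 = 64)
152*(-74 + S) = 152*(-74 + 64) = 152*(-10) = -1520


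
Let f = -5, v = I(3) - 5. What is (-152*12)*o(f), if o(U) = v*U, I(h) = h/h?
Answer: -36480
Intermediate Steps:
I(h) = 1
v = -4 (v = 1 - 5 = -4)
o(U) = -4*U
(-152*12)*o(f) = (-152*12)*(-4*(-5)) = -1824*20 = -36480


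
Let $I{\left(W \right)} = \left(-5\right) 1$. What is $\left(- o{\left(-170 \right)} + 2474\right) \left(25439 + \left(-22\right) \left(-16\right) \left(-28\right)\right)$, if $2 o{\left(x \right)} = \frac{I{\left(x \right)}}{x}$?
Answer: $\frac{2621543673}{68} \approx 3.8552 \cdot 10^{7}$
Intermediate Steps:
$I{\left(W \right)} = -5$
$o{\left(x \right)} = - \frac{5}{2 x}$ ($o{\left(x \right)} = \frac{\left(-5\right) \frac{1}{x}}{2} = - \frac{5}{2 x}$)
$\left(- o{\left(-170 \right)} + 2474\right) \left(25439 + \left(-22\right) \left(-16\right) \left(-28\right)\right) = \left(- \frac{-5}{2 \left(-170\right)} + 2474\right) \left(25439 + \left(-22\right) \left(-16\right) \left(-28\right)\right) = \left(- \frac{\left(-5\right) \left(-1\right)}{2 \cdot 170} + 2474\right) \left(25439 + 352 \left(-28\right)\right) = \left(\left(-1\right) \frac{1}{68} + 2474\right) \left(25439 - 9856\right) = \left(- \frac{1}{68} + 2474\right) 15583 = \frac{168231}{68} \cdot 15583 = \frac{2621543673}{68}$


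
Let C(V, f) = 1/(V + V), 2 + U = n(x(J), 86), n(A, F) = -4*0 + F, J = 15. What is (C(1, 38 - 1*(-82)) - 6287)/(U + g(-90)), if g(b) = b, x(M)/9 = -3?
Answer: 4191/4 ≈ 1047.8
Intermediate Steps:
x(M) = -27 (x(M) = 9*(-3) = -27)
n(A, F) = F (n(A, F) = 0 + F = F)
U = 84 (U = -2 + 86 = 84)
C(V, f) = 1/(2*V)
(C(1, 38 - 1*(-82)) - 6287)/(U + g(-90)) = ((½)/1 - 6287)/(84 - 90) = ((½)*1 - 6287)/(-6) = (½ - 6287)*(-⅙) = -12573/2*(-⅙) = 4191/4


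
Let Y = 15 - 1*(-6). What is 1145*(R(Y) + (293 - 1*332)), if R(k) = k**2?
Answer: 460290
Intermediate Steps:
Y = 21 (Y = 15 + 6 = 21)
1145*(R(Y) + (293 - 1*332)) = 1145*(21**2 + (293 - 1*332)) = 1145*(441 + (293 - 332)) = 1145*(441 - 39) = 1145*402 = 460290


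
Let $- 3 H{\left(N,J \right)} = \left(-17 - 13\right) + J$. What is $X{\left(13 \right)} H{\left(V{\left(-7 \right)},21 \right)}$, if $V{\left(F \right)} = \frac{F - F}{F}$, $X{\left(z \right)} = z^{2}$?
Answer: $507$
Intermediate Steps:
$V{\left(F \right)} = 0$ ($V{\left(F \right)} = \frac{0}{F} = 0$)
$H{\left(N,J \right)} = 10 - \frac{J}{3}$ ($H{\left(N,J \right)} = - \frac{\left(-17 - 13\right) + J}{3} = - \frac{-30 + J}{3} = 10 - \frac{J}{3}$)
$X{\left(13 \right)} H{\left(V{\left(-7 \right)},21 \right)} = 13^{2} \left(10 - 7\right) = 169 \left(10 - 7\right) = 169 \cdot 3 = 507$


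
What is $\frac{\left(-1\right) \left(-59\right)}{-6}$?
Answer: $- \frac{59}{6} \approx -9.8333$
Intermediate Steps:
$\frac{\left(-1\right) \left(-59\right)}{-6} = 59 \left(- \frac{1}{6}\right) = - \frac{59}{6}$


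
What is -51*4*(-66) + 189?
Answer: 13653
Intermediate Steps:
-51*4*(-66) + 189 = -204*(-66) + 189 = 13464 + 189 = 13653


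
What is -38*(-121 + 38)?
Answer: 3154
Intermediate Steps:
-38*(-121 + 38) = -38*(-83) = 3154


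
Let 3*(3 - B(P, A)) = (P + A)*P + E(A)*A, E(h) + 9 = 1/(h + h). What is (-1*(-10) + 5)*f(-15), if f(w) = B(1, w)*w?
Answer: 16875/2 ≈ 8437.5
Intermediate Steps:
E(h) = -9 + 1/(2*h) (E(h) = -9 + 1/(h + h) = -9 + 1/(2*h))
B(P, A) = 3 - A*(-9 + 1/(2*A))/3 - P*(A + P)/3 (B(P, A) = 3 - ((P + A)*P + (-9 + 1/(2*A))*A)/3 = 3 - ((A + P)*P + A*(-9 + 1/(2*A)))/3 = 3 - (P*(A + P) + A*(-9 + 1/(2*A)))/3 = 3 - (A*(-9 + 1/(2*A)) + P*(A + P))/3 = 3 + (-A*(-9 + 1/(2*A))/3 - P*(A + P)/3) = 3 - A*(-9 + 1/(2*A))/3 - P*(A + P)/3)
f(w) = w*(5/2 + 8*w/3) (f(w) = (17/6 + 3*w - ⅓*1² - ⅓*w*1)*w = (17/6 + 3*w - ⅓*1 - w/3)*w = (17/6 + 3*w - ⅓ - w/3)*w = (5/2 + 8*w/3)*w = w*(5/2 + 8*w/3))
(-1*(-10) + 5)*f(-15) = (-1*(-10) + 5)*((⅙)*(-15)*(15 + 16*(-15))) = (10 + 5)*((⅙)*(-15)*(15 - 240)) = 15*((⅙)*(-15)*(-225)) = 15*(1125/2) = 16875/2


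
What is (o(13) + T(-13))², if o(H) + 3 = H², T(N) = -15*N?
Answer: 130321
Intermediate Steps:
o(H) = -3 + H²
(o(13) + T(-13))² = ((-3 + 13²) - 15*(-13))² = ((-3 + 169) + 195)² = (166 + 195)² = 361² = 130321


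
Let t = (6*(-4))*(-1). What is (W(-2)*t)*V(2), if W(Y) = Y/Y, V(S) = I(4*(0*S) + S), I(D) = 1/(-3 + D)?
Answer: -24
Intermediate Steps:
V(S) = 1/(-3 + S) (V(S) = 1/(-3 + (4*(0*S) + S)) = 1/(-3 + (4*0 + S)) = 1/(-3 + (0 + S)) = 1/(-3 + S))
W(Y) = 1
t = 24 (t = -24*(-1) = 24)
(W(-2)*t)*V(2) = (1*24)/(-3 + 2) = 24/(-1) = 24*(-1) = -24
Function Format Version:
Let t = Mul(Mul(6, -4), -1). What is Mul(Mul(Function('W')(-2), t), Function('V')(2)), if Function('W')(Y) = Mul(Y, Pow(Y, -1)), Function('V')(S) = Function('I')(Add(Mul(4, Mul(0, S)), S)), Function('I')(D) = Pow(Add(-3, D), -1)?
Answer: -24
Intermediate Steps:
Function('V')(S) = Pow(Add(-3, S), -1) (Function('V')(S) = Pow(Add(-3, Add(Mul(4, Mul(0, S)), S)), -1) = Pow(Add(-3, Add(Mul(4, 0), S)), -1) = Pow(Add(-3, Add(0, S)), -1) = Pow(Add(-3, S), -1))
Function('W')(Y) = 1
t = 24 (t = Mul(-24, -1) = 24)
Mul(Mul(Function('W')(-2), t), Function('V')(2)) = Mul(Mul(1, 24), Pow(Add(-3, 2), -1)) = Mul(24, Pow(-1, -1)) = Mul(24, -1) = -24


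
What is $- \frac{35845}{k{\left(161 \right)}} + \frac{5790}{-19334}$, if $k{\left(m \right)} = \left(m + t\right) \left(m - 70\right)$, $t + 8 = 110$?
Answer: $- \frac{59399950}{33051473} \approx -1.7972$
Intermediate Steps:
$t = 102$ ($t = -8 + 110 = 102$)
$k{\left(m \right)} = \left(-70 + m\right) \left(102 + m\right)$ ($k{\left(m \right)} = \left(m + 102\right) \left(m - 70\right) = \left(102 + m\right) \left(-70 + m\right) = \left(-70 + m\right) \left(102 + m\right)$)
$- \frac{35845}{k{\left(161 \right)}} + \frac{5790}{-19334} = - \frac{35845}{-7140 + 161^{2} + 32 \cdot 161} + \frac{5790}{-19334} = - \frac{35845}{-7140 + 25921 + 5152} + 5790 \left(- \frac{1}{19334}\right) = - \frac{35845}{23933} - \frac{2895}{9667} = - \frac{59399950}{33051473}$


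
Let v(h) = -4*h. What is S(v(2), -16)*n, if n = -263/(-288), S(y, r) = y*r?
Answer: 1052/9 ≈ 116.89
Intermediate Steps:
S(y, r) = r*y
n = 263/288 (n = -263*(-1/288) = 263/288 ≈ 0.91319)
S(v(2), -16)*n = -(-64)*2*(263/288) = -16*(-8)*(263/288) = 128*(263/288) = 1052/9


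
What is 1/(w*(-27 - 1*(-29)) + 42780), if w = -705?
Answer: 1/41370 ≈ 2.4172e-5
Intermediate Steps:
1/(w*(-27 - 1*(-29)) + 42780) = 1/(-705*(-27 - 1*(-29)) + 42780) = 1/(-705*(-27 + 29) + 42780) = 1/(-705*2 + 42780) = 1/(-1410 + 42780) = 1/41370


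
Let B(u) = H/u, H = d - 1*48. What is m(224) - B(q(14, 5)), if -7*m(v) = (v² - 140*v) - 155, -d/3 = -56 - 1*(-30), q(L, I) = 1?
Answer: -18871/7 ≈ -2695.9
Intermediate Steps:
d = 78 (d = -3*(-56 - 1*(-30)) = -3*(-56 + 30) = -3*(-26) = 78)
m(v) = 155/7 + 20*v - v²/7 (m(v) = -((v² - 140*v) - 155)/7 = -(-155 + v² - 140*v)/7 = 155/7 + 20*v - v²/7)
H = 30 (H = 78 - 1*48 = 78 - 48 = 30)
B(u) = 30/u
m(224) - B(q(14, 5)) = (155/7 + 20*224 - ⅐*224²) - 30/1 = (155/7 + 4480 - ⅐*50176) - 30 = (155/7 + 4480 - 7168) - 1*30 = -18661/7 - 30 = -18871/7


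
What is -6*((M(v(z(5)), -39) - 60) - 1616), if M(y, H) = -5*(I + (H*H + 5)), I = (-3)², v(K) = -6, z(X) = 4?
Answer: 56106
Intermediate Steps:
I = 9
M(y, H) = -70 - 5*H² (M(y, H) = -5*(9 + (H*H + 5)) = -5*(9 + (H² + 5)) = -5*(9 + (5 + H²)) = -5*(14 + H²) = -70 - 5*H²)
-6*((M(v(z(5)), -39) - 60) - 1616) = -6*(((-70 - 5*(-39)²) - 60) - 1616) = -6*(((-70 - 5*1521) - 60) - 1616) = -6*(((-70 - 7605) - 60) - 1616) = -6*((-7675 - 60) - 1616) = -6*(-7735 - 1616) = -6*(-9351) = 56106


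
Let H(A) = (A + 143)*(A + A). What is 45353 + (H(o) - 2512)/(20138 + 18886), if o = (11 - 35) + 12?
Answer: 221231227/4878 ≈ 45353.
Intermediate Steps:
o = -12 (o = -24 + 12 = -12)
H(A) = 2*A*(143 + A) (H(A) = (143 + A)*(2*A) = 2*A*(143 + A))
45353 + (H(o) - 2512)/(20138 + 18886) = 45353 + (2*(-12)*(143 - 12) - 2512)/(20138 + 18886) = 45353 + (2*(-12)*131 - 2512)/39024 = 45353 + (-3144 - 2512)*(1/39024) = 45353 - 5656*1/39024 = 45353 - 707/4878 = 221231227/4878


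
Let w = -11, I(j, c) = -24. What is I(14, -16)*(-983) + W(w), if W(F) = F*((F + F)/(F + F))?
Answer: 23581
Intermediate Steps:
W(F) = F (W(F) = F*((2*F)/((2*F))) = F*((2*F)*(1/(2*F))) = F*1 = F)
I(14, -16)*(-983) + W(w) = -24*(-983) - 11 = 23592 - 11 = 23581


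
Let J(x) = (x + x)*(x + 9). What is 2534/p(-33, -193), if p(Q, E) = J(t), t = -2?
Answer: -181/2 ≈ -90.500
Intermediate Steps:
J(x) = 2*x*(9 + x) (J(x) = (2*x)*(9 + x) = 2*x*(9 + x))
p(Q, E) = -28 (p(Q, E) = 2*(-2)*(9 - 2) = 2*(-2)*7 = -28)
2534/p(-33, -193) = 2534/(-28) = 2534*(-1/28) = -181/2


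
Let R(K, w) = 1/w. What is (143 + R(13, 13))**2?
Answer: 3459600/169 ≈ 20471.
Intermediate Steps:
(143 + R(13, 13))**2 = (143 + 1/13)**2 = (1860/13)**2 = 3459600/169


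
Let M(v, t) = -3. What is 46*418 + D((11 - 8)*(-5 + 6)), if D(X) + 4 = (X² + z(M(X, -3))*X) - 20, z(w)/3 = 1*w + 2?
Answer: 19204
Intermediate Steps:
z(w) = 6 + 3*w (z(w) = 3*(1*w + 2) = 3*(w + 2) = 3*(2 + w) = 6 + 3*w)
D(X) = -24 + X² - 3*X (D(X) = -4 + ((X² + (6 + 3*(-3))*X) - 20) = -4 + ((X² + (6 - 9)*X) - 20) = -4 + ((X² - 3*X) - 20) = -4 + (-20 + X² - 3*X) = -24 + X² - 3*X)
46*418 + D((11 - 8)*(-5 + 6)) = 46*418 + (-24 + ((11 - 8)*(-5 + 6))² - 3*(11 - 8)*(-5 + 6)) = 19228 + (-24 + (3*1)² - 9) = 19228 + (-24 + 3² - 3*3) = 19228 + (-24 + 9 - 9) = 19228 - 24 = 19204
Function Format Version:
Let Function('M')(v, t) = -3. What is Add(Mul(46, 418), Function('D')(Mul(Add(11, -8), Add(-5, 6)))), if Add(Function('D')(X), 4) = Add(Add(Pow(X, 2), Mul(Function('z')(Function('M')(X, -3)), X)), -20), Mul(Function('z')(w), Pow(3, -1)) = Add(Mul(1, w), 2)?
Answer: 19204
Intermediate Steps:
Function('z')(w) = Add(6, Mul(3, w)) (Function('z')(w) = Mul(3, Add(Mul(1, w), 2)) = Mul(3, Add(w, 2)) = Mul(3, Add(2, w)) = Add(6, Mul(3, w)))
Function('D')(X) = Add(-24, Pow(X, 2), Mul(-3, X)) (Function('D')(X) = Add(-4, Add(Add(Pow(X, 2), Mul(Add(6, Mul(3, -3)), X)), -20)) = Add(-4, Add(Add(Pow(X, 2), Mul(Add(6, -9), X)), -20)) = Add(-4, Add(Add(Pow(X, 2), Mul(-3, X)), -20)) = Add(-4, Add(-20, Pow(X, 2), Mul(-3, X))) = Add(-24, Pow(X, 2), Mul(-3, X)))
Add(Mul(46, 418), Function('D')(Mul(Add(11, -8), Add(-5, 6)))) = Add(Mul(46, 418), Add(-24, Pow(Mul(Add(11, -8), Add(-5, 6)), 2), Mul(-3, Mul(Add(11, -8), Add(-5, 6))))) = Add(19228, Add(-24, Pow(Mul(3, 1), 2), Mul(-3, Mul(3, 1)))) = Add(19228, Add(-24, Pow(3, 2), Mul(-3, 3))) = Add(19228, Add(-24, 9, -9)) = Add(19228, -24) = 19204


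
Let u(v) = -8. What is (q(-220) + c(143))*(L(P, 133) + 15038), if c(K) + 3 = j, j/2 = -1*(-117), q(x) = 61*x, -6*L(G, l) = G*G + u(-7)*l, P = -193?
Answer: -712773127/6 ≈ -1.1880e+8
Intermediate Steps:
L(G, l) = -G²/6 + 4*l/3 (L(G, l) = -(G*G - 8*l)/6 = -(G² - 8*l)/6 = -G²/6 + 4*l/3)
j = 234 (j = 2*(-1*(-117)) = 2*117 = 234)
c(K) = 231 (c(K) = -3 + 234 = 231)
(q(-220) + c(143))*(L(P, 133) + 15038) = (61*(-220) + 231)*((-⅙*(-193)² + (4/3)*133) + 15038) = (-13420 + 231)*((-⅙*37249 + 532/3) + 15038) = -13189*((-37249/6 + 532/3) + 15038) = -13189*(-36185/6 + 15038) = -13189*54043/6 = -712773127/6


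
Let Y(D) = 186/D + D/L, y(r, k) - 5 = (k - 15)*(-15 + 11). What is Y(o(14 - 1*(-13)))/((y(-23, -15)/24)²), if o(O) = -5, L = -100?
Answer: -106992/78125 ≈ -1.3695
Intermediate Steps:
y(r, k) = 65 - 4*k (y(r, k) = 5 + (k - 15)*(-15 + 11) = 5 + (-15 + k)*(-4) = 5 + (60 - 4*k) = 65 - 4*k)
Y(D) = 186/D - D/100 (Y(D) = 186/D + D/(-100) = 186/D + D*(-1/100) = 186/D - D/100)
Y(o(14 - 1*(-13)))/((y(-23, -15)/24)²) = (186/(-5) - 1/100*(-5))/(((65 - 4*(-15))/24)²) = (186*(-⅕) + 1/20)/(((65 + 60)*(1/24))²) = (-186/5 + 1/20)/((125*(1/24))²) = -743/(20*((125/24)²)) = -743/(20*15625/576) = -743/20*576/15625 = -106992/78125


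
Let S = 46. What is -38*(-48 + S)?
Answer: 76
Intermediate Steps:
-38*(-48 + S) = -38*(-48 + 46) = -38*(-2) = 76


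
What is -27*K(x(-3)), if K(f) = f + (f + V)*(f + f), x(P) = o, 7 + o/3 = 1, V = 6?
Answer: -11178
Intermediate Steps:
o = -18 (o = -21 + 3*1 = -21 + 3 = -18)
x(P) = -18
K(f) = f + 2*f*(6 + f) (K(f) = f + (f + 6)*(f + f) = f + (6 + f)*(2*f) = f + 2*f*(6 + f))
-27*K(x(-3)) = -(-486)*(13 + 2*(-18)) = -(-486)*(13 - 36) = -(-486)*(-23) = -27*414 = -11178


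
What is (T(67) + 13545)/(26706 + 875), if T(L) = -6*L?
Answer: 13143/27581 ≈ 0.47652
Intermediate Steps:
(T(67) + 13545)/(26706 + 875) = (-6*67 + 13545)/(26706 + 875) = (-402 + 13545)/27581 = 13143*(1/27581) = 13143/27581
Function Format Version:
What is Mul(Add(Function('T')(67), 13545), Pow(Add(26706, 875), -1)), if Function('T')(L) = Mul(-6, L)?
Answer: Rational(13143, 27581) ≈ 0.47652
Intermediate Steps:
Mul(Add(Function('T')(67), 13545), Pow(Add(26706, 875), -1)) = Mul(Add(Mul(-6, 67), 13545), Pow(Add(26706, 875), -1)) = Mul(Add(-402, 13545), Pow(27581, -1)) = Mul(13143, Rational(1, 27581)) = Rational(13143, 27581)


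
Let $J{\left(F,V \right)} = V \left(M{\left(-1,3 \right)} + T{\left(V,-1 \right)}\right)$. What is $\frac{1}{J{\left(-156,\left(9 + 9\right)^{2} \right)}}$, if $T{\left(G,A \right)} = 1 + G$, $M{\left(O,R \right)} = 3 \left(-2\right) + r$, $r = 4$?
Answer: $\frac{1}{104652} \approx 9.5555 \cdot 10^{-6}$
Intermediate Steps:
$M{\left(O,R \right)} = -2$ ($M{\left(O,R \right)} = 3 \left(-2\right) + 4 = -6 + 4 = -2$)
$J{\left(F,V \right)} = V \left(-1 + V\right)$ ($J{\left(F,V \right)} = V \left(-2 + \left(1 + V\right)\right) = V \left(-1 + V\right)$)
$\frac{1}{J{\left(-156,\left(9 + 9\right)^{2} \right)}} = \frac{1}{\left(9 + 9\right)^{2} \left(-1 + \left(9 + 9\right)^{2}\right)} = \frac{1}{18^{2} \left(-1 + 18^{2}\right)} = \frac{1}{324 \left(-1 + 324\right)} = \frac{1}{324 \cdot 323} = \frac{1}{104652}$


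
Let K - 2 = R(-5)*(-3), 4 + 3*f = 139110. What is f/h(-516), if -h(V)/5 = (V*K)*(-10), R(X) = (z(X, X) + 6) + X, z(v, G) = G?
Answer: -69553/541800 ≈ -0.12837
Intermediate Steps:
f = 139106/3 (f = -4/3 + (1/3)*139110 = -4/3 + 46370 = 139106/3 ≈ 46369.)
R(X) = 6 + 2*X (R(X) = (X + 6) + X = (6 + X) + X = 6 + 2*X)
K = 14 (K = 2 + (6 + 2*(-5))*(-3) = 2 + (6 - 10)*(-3) = 2 - 4*(-3) = 2 + 12 = 14)
h(V) = 700*V (h(V) = -5*V*14*(-10) = -5*14*V*(-10) = -(-700)*V = 700*V)
f/h(-516) = 139106/(3*((700*(-516)))) = (139106/3)/(-361200) = (139106/3)*(-1/361200) = -69553/541800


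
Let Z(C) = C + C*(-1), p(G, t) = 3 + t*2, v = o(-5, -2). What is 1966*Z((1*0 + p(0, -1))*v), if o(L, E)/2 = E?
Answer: 0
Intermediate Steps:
o(L, E) = 2*E
v = -4 (v = 2*(-2) = -4)
p(G, t) = 3 + 2*t
Z(C) = 0 (Z(C) = C - C = 0)
1966*Z((1*0 + p(0, -1))*v) = 1966*0 = 0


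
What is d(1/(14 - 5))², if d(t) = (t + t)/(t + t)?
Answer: 1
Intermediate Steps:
d(t) = 1 (d(t) = (2*t)/((2*t)) = (2*t)*(1/(2*t)) = 1)
d(1/(14 - 5))² = 1² = 1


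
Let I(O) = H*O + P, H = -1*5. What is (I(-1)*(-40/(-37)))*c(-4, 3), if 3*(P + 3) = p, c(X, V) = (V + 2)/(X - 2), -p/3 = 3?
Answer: 100/111 ≈ 0.90090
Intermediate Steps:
H = -5
p = -9 (p = -3*3 = -9)
c(X, V) = (2 + V)/(-2 + X)
P = -6 (P = -3 + (1/3)*(-9) = -3 - 3 = -6)
I(O) = -6 - 5*O (I(O) = -5*O - 6 = -6 - 5*O)
(I(-1)*(-40/(-37)))*c(-4, 3) = ((-6 - 5*(-1))*(-40/(-37)))*((2 + 3)/(-2 - 4)) = ((-6 + 5)*(-40*(-1/37)))*(5/(-6)) = (-1*40/37)*(-1/6*5) = -40/37*(-5/6) = 100/111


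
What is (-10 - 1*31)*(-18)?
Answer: 738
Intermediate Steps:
(-10 - 1*31)*(-18) = (-10 - 31)*(-18) = -41*(-18) = 738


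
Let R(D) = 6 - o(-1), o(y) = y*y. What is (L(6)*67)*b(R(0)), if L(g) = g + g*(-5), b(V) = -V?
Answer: 8040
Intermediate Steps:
o(y) = y²
R(D) = 5 (R(D) = 6 - 1*(-1)² = 6 - 1*1 = 6 - 1 = 5)
L(g) = -4*g (L(g) = g - 5*g = -4*g)
(L(6)*67)*b(R(0)) = (-4*6*67)*(-1*5) = -24*67*(-5) = -1608*(-5) = 8040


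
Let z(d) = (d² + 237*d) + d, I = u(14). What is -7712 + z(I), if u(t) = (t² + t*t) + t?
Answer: 253752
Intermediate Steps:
u(t) = t + 2*t² (u(t) = (t² + t²) + t = 2*t² + t = t + 2*t²)
I = 406 (I = 14*(1 + 2*14) = 14*(1 + 28) = 14*29 = 406)
z(d) = d² + 238*d
-7712 + z(I) = -7712 + 406*(238 + 406) = -7712 + 406*644 = -7712 + 261464 = 253752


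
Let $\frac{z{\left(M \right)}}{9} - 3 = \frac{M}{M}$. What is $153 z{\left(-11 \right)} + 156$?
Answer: $5664$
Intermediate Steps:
$z{\left(M \right)} = 36$ ($z{\left(M \right)} = 27 + 9 \frac{M}{M} = 27 + 9 \cdot 1 = 27 + 9 = 36$)
$153 z{\left(-11 \right)} + 156 = 153 \cdot 36 + 156 = 5508 + 156 = 5664$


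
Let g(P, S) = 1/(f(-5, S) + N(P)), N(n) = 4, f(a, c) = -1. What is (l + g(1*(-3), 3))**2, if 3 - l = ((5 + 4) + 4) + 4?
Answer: 1681/9 ≈ 186.78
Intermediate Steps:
g(P, S) = 1/3 (g(P, S) = 1/(-1 + 4) = 1/3)
l = -14 (l = 3 - (((5 + 4) + 4) + 4) = 3 - ((9 + 4) + 4) = 3 - (13 + 4) = 3 - 1*17 = 3 - 17 = -14)
(l + g(1*(-3), 3))**2 = (-14 + 1/3)**2 = (-41/3)**2 = 1681/9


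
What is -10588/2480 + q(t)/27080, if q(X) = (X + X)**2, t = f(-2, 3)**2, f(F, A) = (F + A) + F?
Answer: -1791957/419740 ≈ -4.2692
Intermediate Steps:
f(F, A) = A + 2*F (f(F, A) = (A + F) + F = A + 2*F)
t = 1 (t = (3 + 2*(-2))**2 = (3 - 4)**2 = (-1)**2 = 1)
q(X) = 4*X**2 (q(X) = (2*X)**2 = 4*X**2)
-10588/2480 + q(t)/27080 = -10588/2480 + (4*1**2)/27080 = -10588*1/2480 + (4*1)*(1/27080) = -2647/620 + 4*(1/27080) = -2647/620 + 1/6770 = -1791957/419740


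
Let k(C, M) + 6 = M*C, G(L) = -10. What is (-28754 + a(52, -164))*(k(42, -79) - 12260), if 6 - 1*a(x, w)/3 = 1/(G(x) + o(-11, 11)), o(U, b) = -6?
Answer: 447818902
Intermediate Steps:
k(C, M) = -6 + C*M (k(C, M) = -6 + M*C = -6 + C*M)
a(x, w) = 291/16 (a(x, w) = 18 - 3/(-10 - 6) = 18 - 3/(-16) = 18 - 3*(-1/16) = 18 + 3/16 = 291/16)
(-28754 + a(52, -164))*(k(42, -79) - 12260) = (-28754 + 291/16)*((-6 + 42*(-79)) - 12260) = -459773*((-6 - 3318) - 12260)/16 = -459773*(-3324 - 12260)/16 = -459773/16*(-15584) = 447818902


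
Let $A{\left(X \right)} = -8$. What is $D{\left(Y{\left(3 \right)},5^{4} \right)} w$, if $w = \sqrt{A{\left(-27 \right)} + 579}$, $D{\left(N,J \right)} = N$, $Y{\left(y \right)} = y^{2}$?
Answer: $9 \sqrt{571} \approx 215.06$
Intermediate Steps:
$w = \sqrt{571}$ ($w = \sqrt{-8 + 579} = \sqrt{571} \approx 23.896$)
$D{\left(Y{\left(3 \right)},5^{4} \right)} w = 3^{2} \sqrt{571} = 9 \sqrt{571}$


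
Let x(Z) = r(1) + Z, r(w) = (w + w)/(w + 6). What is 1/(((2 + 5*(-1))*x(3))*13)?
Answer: -7/897 ≈ -0.0078038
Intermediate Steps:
r(w) = 2*w/(6 + w) (r(w) = (2*w)/(6 + w) = 2*w/(6 + w))
x(Z) = 2/7 + Z (x(Z) = 2*1/(6 + 1) + Z = 2*1/7 + Z = 2*1*(⅐) + Z = 2/7 + Z)
1/(((2 + 5*(-1))*x(3))*13) = 1/(((2 + 5*(-1))*(2/7 + 3))*13) = 1/(((2 - 5)*(23/7))*13) = 1/(-3*23/7*13) = 1/(-69/7*13) = 1/(-897/7) = -7/897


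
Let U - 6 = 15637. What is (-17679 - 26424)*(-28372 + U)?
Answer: 561387087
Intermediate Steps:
U = 15643 (U = 6 + 15637 = 15643)
(-17679 - 26424)*(-28372 + U) = (-17679 - 26424)*(-28372 + 15643) = -44103*(-12729) = 561387087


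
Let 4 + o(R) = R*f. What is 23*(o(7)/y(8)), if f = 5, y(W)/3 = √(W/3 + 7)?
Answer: 713*√87/87 ≈ 76.442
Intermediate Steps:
y(W) = 3*√(7 + W/3) (y(W) = 3*√(W/3 + 7) = 3*√(7 + W/3))
o(R) = -4 + 5*R (o(R) = -4 + R*5 = -4 + 5*R)
23*(o(7)/y(8)) = 23*((-4 + 5*7)/(√(63 + 3*8))) = 23*((-4 + 35)/(√(63 + 24))) = 23*(31/(√87)) = 23*(31*(√87/87)) = 23*(31*√87/87) = 713*√87/87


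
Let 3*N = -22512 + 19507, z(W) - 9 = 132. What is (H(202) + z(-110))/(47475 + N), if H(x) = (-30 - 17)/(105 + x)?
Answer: 6486/2140097 ≈ 0.0030307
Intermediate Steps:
z(W) = 141 (z(W) = 9 + 132 = 141)
N = -3005/3 (N = (-22512 + 19507)/3 = (⅓)*(-3005) = -3005/3 ≈ -1001.7)
H(x) = -47/(105 + x)
(H(202) + z(-110))/(47475 + N) = (-47/(105 + 202) + 141)/(47475 - 3005/3) = (-47/307 + 141)/(139420/3) = (-47*1/307 + 141)*(3/139420) = (-47/307 + 141)*(3/139420) = (43240/307)*(3/139420) = 6486/2140097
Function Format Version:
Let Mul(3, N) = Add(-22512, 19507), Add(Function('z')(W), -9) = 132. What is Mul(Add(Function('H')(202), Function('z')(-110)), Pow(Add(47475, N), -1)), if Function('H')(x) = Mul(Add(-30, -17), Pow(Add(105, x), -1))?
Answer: Rational(6486, 2140097) ≈ 0.0030307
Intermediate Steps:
Function('z')(W) = 141 (Function('z')(W) = Add(9, 132) = 141)
N = Rational(-3005, 3) (N = Mul(Rational(1, 3), Add(-22512, 19507)) = Mul(Rational(1, 3), -3005) = Rational(-3005, 3) ≈ -1001.7)
Function('H')(x) = Mul(-47, Pow(Add(105, x), -1))
Mul(Add(Function('H')(202), Function('z')(-110)), Pow(Add(47475, N), -1)) = Mul(Add(Mul(-47, Pow(Add(105, 202), -1)), 141), Pow(Add(47475, Rational(-3005, 3)), -1)) = Mul(Add(Mul(-47, Pow(307, -1)), 141), Pow(Rational(139420, 3), -1)) = Mul(Add(Mul(-47, Rational(1, 307)), 141), Rational(3, 139420)) = Mul(Add(Rational(-47, 307), 141), Rational(3, 139420)) = Mul(Rational(43240, 307), Rational(3, 139420)) = Rational(6486, 2140097)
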